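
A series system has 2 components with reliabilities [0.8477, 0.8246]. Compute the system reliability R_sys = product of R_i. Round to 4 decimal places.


Components: [0.8477, 0.8246]
After component 1 (R=0.8477): product = 0.8477
After component 2 (R=0.8246): product = 0.699
R_sys = 0.699

0.699


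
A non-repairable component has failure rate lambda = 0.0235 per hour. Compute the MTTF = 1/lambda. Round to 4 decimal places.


lambda = 0.0235
MTTF = 1 / 0.0235
MTTF = 42.5532

42.5532


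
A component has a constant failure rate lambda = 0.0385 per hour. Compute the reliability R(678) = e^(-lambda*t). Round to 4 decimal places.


lambda = 0.0385
t = 678
lambda * t = 26.103
R(t) = e^(-26.103)
R(t) = 0.0

0.0


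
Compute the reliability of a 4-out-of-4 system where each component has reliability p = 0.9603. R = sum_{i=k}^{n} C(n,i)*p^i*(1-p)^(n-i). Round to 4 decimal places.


k = 4, n = 4, p = 0.9603
i=4: C(4,4)=1 * 0.9603^4 * 0.0397^0 = 0.8504
R = sum of terms = 0.8504

0.8504


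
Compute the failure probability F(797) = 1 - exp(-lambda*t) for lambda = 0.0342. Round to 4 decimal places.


lambda = 0.0342, t = 797
lambda * t = 27.2574
exp(-27.2574) = 0.0
F(t) = 1 - 0.0
F(t) = 1.0

1.0


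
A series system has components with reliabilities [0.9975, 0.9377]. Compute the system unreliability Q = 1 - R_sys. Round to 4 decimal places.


Components: [0.9975, 0.9377]
After component 1: product = 0.9975
After component 2: product = 0.9354
R_sys = 0.9354
Q = 1 - 0.9354 = 0.0646

0.0646


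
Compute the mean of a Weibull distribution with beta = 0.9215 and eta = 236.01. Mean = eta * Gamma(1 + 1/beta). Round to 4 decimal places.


beta = 0.9215, eta = 236.01
1/beta = 1.0852
1 + 1/beta = 2.0852
Gamma(2.0852) = 1.0391
Mean = 236.01 * 1.0391
Mean = 245.2283

245.2283


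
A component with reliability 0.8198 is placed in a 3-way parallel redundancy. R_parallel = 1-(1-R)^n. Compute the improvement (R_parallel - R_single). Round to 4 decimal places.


R_single = 0.8198, n = 3
1 - R_single = 0.1802
(1 - R_single)^n = 0.1802^3 = 0.0059
R_parallel = 1 - 0.0059 = 0.9941
Improvement = 0.9941 - 0.8198
Improvement = 0.1743

0.1743


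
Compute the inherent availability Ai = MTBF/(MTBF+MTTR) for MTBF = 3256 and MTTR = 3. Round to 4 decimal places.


MTBF = 3256
MTTR = 3
MTBF + MTTR = 3259
Ai = 3256 / 3259
Ai = 0.9991

0.9991


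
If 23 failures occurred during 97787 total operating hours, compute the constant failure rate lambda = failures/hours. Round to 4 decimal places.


failures = 23
total_hours = 97787
lambda = 23 / 97787
lambda = 0.0002

0.0002


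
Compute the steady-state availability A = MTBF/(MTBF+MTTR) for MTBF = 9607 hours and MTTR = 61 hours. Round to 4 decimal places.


MTBF = 9607
MTTR = 61
MTBF + MTTR = 9668
A = 9607 / 9668
A = 0.9937

0.9937


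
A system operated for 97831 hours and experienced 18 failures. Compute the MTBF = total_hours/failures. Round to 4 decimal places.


total_hours = 97831
failures = 18
MTBF = 97831 / 18
MTBF = 5435.0556

5435.0556


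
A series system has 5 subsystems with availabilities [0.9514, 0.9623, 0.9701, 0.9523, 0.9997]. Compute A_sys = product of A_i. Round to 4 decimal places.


Subsystems: [0.9514, 0.9623, 0.9701, 0.9523, 0.9997]
After subsystem 1 (A=0.9514): product = 0.9514
After subsystem 2 (A=0.9623): product = 0.9155
After subsystem 3 (A=0.9701): product = 0.8882
After subsystem 4 (A=0.9523): product = 0.8458
After subsystem 5 (A=0.9997): product = 0.8455
A_sys = 0.8455

0.8455


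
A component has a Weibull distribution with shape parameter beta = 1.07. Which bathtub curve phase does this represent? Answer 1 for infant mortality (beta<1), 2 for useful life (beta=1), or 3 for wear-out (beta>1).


beta = 1.07
Compare beta to 1:
beta < 1 => infant mortality (phase 1)
beta = 1 => useful life (phase 2)
beta > 1 => wear-out (phase 3)
Since beta = 1.07, this is wear-out (increasing failure rate)
Phase = 3

3


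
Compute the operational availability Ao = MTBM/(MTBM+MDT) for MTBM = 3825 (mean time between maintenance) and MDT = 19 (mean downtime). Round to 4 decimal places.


MTBM = 3825
MDT = 19
MTBM + MDT = 3844
Ao = 3825 / 3844
Ao = 0.9951

0.9951


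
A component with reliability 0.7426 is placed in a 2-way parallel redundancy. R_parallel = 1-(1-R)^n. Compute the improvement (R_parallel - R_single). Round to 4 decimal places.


R_single = 0.7426, n = 2
1 - R_single = 0.2574
(1 - R_single)^n = 0.2574^2 = 0.0663
R_parallel = 1 - 0.0663 = 0.9337
Improvement = 0.9337 - 0.7426
Improvement = 0.1911

0.1911


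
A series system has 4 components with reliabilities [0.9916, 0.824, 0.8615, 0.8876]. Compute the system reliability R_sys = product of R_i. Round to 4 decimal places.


Components: [0.9916, 0.824, 0.8615, 0.8876]
After component 1 (R=0.9916): product = 0.9916
After component 2 (R=0.824): product = 0.8171
After component 3 (R=0.8615): product = 0.7039
After component 4 (R=0.8876): product = 0.6248
R_sys = 0.6248

0.6248


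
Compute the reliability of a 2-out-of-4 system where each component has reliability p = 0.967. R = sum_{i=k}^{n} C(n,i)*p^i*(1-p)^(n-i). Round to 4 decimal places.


k = 2, n = 4, p = 0.967
i=2: C(4,2)=6 * 0.967^2 * 0.033^2 = 0.0061
i=3: C(4,3)=4 * 0.967^3 * 0.033^1 = 0.1194
i=4: C(4,4)=1 * 0.967^4 * 0.033^0 = 0.8744
R = sum of terms = 0.9999

0.9999


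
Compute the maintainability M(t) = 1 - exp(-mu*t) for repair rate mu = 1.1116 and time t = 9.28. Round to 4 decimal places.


mu = 1.1116, t = 9.28
mu * t = 1.1116 * 9.28 = 10.3156
exp(-10.3156) = 0.0
M(t) = 1 - 0.0
M(t) = 1.0

1.0


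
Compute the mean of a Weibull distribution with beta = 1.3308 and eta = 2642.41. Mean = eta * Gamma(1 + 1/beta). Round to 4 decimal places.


beta = 1.3308, eta = 2642.41
1/beta = 0.7514
1 + 1/beta = 1.7514
Gamma(1.7514) = 0.9194
Mean = 2642.41 * 0.9194
Mean = 2429.4001

2429.4001


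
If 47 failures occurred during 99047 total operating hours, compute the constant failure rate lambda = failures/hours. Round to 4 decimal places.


failures = 47
total_hours = 99047
lambda = 47 / 99047
lambda = 0.0005

0.0005


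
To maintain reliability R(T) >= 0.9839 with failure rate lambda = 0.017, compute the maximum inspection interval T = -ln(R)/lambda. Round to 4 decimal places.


R_target = 0.9839
lambda = 0.017
-ln(0.9839) = 0.0162
T = 0.0162 / 0.017
T = 0.9548

0.9548


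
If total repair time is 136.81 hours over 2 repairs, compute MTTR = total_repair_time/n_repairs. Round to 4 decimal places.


total_repair_time = 136.81
n_repairs = 2
MTTR = 136.81 / 2
MTTR = 68.405

68.405


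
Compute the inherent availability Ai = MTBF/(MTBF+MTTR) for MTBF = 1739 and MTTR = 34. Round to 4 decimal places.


MTBF = 1739
MTTR = 34
MTBF + MTTR = 1773
Ai = 1739 / 1773
Ai = 0.9808

0.9808


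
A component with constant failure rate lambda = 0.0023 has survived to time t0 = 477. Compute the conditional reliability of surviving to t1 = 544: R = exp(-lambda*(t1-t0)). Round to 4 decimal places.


lambda = 0.0023
t0 = 477, t1 = 544
t1 - t0 = 67
lambda * (t1-t0) = 0.0023 * 67 = 0.1541
R = exp(-0.1541)
R = 0.8572

0.8572


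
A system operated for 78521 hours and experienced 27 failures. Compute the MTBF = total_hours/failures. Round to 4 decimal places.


total_hours = 78521
failures = 27
MTBF = 78521 / 27
MTBF = 2908.1852

2908.1852


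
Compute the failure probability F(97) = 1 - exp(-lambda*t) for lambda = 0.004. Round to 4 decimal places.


lambda = 0.004, t = 97
lambda * t = 0.388
exp(-0.388) = 0.6784
F(t) = 1 - 0.6784
F(t) = 0.3216

0.3216


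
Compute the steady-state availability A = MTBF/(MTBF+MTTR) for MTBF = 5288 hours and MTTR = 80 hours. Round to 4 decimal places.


MTBF = 5288
MTTR = 80
MTBF + MTTR = 5368
A = 5288 / 5368
A = 0.9851

0.9851


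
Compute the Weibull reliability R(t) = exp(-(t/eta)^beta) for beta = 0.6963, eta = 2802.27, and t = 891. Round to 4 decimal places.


beta = 0.6963, eta = 2802.27, t = 891
t/eta = 891 / 2802.27 = 0.318
(t/eta)^beta = 0.318^0.6963 = 0.4503
R(t) = exp(-0.4503)
R(t) = 0.6374

0.6374


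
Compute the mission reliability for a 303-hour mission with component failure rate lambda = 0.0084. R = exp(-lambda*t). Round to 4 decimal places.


lambda = 0.0084
mission_time = 303
lambda * t = 0.0084 * 303 = 2.5452
R = exp(-2.5452)
R = 0.0785

0.0785


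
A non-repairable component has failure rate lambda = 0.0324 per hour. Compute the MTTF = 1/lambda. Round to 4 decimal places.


lambda = 0.0324
MTTF = 1 / 0.0324
MTTF = 30.8642

30.8642


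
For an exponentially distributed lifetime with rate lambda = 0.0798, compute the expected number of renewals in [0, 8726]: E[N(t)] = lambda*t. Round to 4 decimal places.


lambda = 0.0798
t = 8726
E[N(t)] = lambda * t
E[N(t)] = 0.0798 * 8726
E[N(t)] = 696.3348

696.3348


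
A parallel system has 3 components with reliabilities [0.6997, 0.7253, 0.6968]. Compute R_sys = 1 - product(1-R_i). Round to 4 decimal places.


Components: [0.6997, 0.7253, 0.6968]
(1 - 0.6997) = 0.3003, running product = 0.3003
(1 - 0.7253) = 0.2747, running product = 0.0825
(1 - 0.6968) = 0.3032, running product = 0.025
Product of (1-R_i) = 0.025
R_sys = 1 - 0.025 = 0.975

0.975


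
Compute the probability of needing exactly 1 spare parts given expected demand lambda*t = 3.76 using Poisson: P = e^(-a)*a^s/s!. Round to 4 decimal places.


a = 3.76, s = 1
e^(-a) = e^(-3.76) = 0.0233
a^s = 3.76^1 = 3.76
s! = 1
P = 0.0233 * 3.76 / 1
P = 0.0875

0.0875


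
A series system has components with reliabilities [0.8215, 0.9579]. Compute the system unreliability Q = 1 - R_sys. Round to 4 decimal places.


Components: [0.8215, 0.9579]
After component 1: product = 0.8215
After component 2: product = 0.7869
R_sys = 0.7869
Q = 1 - 0.7869 = 0.2131

0.2131


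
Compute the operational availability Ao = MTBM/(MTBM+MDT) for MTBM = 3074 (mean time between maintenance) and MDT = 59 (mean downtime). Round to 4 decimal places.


MTBM = 3074
MDT = 59
MTBM + MDT = 3133
Ao = 3074 / 3133
Ao = 0.9812

0.9812


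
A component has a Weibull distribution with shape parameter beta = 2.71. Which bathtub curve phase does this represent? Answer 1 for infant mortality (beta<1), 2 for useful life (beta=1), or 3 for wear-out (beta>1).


beta = 2.71
Compare beta to 1:
beta < 1 => infant mortality (phase 1)
beta = 1 => useful life (phase 2)
beta > 1 => wear-out (phase 3)
Since beta = 2.71, this is wear-out (increasing failure rate)
Phase = 3

3


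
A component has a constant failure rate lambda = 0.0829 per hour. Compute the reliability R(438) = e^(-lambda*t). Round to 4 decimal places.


lambda = 0.0829
t = 438
lambda * t = 36.3102
R(t) = e^(-36.3102)
R(t) = 0.0

0.0


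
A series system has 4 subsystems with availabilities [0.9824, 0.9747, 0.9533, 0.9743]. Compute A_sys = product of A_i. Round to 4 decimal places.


Subsystems: [0.9824, 0.9747, 0.9533, 0.9743]
After subsystem 1 (A=0.9824): product = 0.9824
After subsystem 2 (A=0.9747): product = 0.9575
After subsystem 3 (A=0.9533): product = 0.9128
After subsystem 4 (A=0.9743): product = 0.8894
A_sys = 0.8894

0.8894


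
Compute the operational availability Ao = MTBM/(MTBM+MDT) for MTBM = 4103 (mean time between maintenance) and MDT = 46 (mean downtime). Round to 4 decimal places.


MTBM = 4103
MDT = 46
MTBM + MDT = 4149
Ao = 4103 / 4149
Ao = 0.9889

0.9889


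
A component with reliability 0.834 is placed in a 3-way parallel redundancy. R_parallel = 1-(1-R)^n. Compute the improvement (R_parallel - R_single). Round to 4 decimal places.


R_single = 0.834, n = 3
1 - R_single = 0.166
(1 - R_single)^n = 0.166^3 = 0.0046
R_parallel = 1 - 0.0046 = 0.9954
Improvement = 0.9954 - 0.834
Improvement = 0.1614

0.1614


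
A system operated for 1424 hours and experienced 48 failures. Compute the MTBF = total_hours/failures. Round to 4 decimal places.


total_hours = 1424
failures = 48
MTBF = 1424 / 48
MTBF = 29.6667

29.6667


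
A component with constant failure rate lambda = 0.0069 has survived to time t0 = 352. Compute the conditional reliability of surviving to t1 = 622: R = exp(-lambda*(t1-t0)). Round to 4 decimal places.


lambda = 0.0069
t0 = 352, t1 = 622
t1 - t0 = 270
lambda * (t1-t0) = 0.0069 * 270 = 1.863
R = exp(-1.863)
R = 0.1552

0.1552


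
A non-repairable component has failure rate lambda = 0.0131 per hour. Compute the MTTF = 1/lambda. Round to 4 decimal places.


lambda = 0.0131
MTTF = 1 / 0.0131
MTTF = 76.3359

76.3359


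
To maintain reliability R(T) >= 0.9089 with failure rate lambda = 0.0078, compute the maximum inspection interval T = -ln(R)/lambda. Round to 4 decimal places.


R_target = 0.9089
lambda = 0.0078
-ln(0.9089) = 0.0955
T = 0.0955 / 0.0078
T = 12.2462

12.2462


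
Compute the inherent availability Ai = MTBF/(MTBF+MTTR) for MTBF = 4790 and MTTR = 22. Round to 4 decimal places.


MTBF = 4790
MTTR = 22
MTBF + MTTR = 4812
Ai = 4790 / 4812
Ai = 0.9954

0.9954


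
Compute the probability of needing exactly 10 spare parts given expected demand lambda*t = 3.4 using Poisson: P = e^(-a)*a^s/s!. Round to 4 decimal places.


a = 3.4, s = 10
e^(-a) = e^(-3.4) = 0.0334
a^s = 3.4^10 = 206437.7754
s! = 3628800
P = 0.0334 * 206437.7754 / 3628800
P = 0.0019

0.0019


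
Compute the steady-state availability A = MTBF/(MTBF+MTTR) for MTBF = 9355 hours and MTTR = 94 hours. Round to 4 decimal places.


MTBF = 9355
MTTR = 94
MTBF + MTTR = 9449
A = 9355 / 9449
A = 0.9901

0.9901


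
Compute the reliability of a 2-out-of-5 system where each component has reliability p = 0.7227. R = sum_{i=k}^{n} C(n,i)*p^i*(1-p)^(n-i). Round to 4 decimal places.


k = 2, n = 5, p = 0.7227
i=2: C(5,2)=10 * 0.7227^2 * 0.2773^3 = 0.1114
i=3: C(5,3)=10 * 0.7227^3 * 0.2773^2 = 0.2903
i=4: C(5,4)=5 * 0.7227^4 * 0.2773^1 = 0.3782
i=5: C(5,5)=1 * 0.7227^5 * 0.2773^0 = 0.1971
R = sum of terms = 0.977

0.977


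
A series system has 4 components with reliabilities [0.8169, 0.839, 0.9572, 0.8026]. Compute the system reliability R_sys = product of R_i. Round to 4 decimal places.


Components: [0.8169, 0.839, 0.9572, 0.8026]
After component 1 (R=0.8169): product = 0.8169
After component 2 (R=0.839): product = 0.6854
After component 3 (R=0.9572): product = 0.656
After component 4 (R=0.8026): product = 0.5265
R_sys = 0.5265

0.5265


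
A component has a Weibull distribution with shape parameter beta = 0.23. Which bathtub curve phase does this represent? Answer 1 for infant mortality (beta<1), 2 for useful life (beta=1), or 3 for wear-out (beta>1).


beta = 0.23
Compare beta to 1:
beta < 1 => infant mortality (phase 1)
beta = 1 => useful life (phase 2)
beta > 1 => wear-out (phase 3)
Since beta = 0.23, this is infant mortality (decreasing failure rate)
Phase = 1

1


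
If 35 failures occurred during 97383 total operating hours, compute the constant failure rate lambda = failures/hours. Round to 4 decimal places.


failures = 35
total_hours = 97383
lambda = 35 / 97383
lambda = 0.0004

0.0004


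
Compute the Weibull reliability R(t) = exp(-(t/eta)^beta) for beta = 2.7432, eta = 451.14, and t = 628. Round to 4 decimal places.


beta = 2.7432, eta = 451.14, t = 628
t/eta = 628 / 451.14 = 1.392
(t/eta)^beta = 1.392^2.7432 = 2.4777
R(t) = exp(-2.4777)
R(t) = 0.0839

0.0839


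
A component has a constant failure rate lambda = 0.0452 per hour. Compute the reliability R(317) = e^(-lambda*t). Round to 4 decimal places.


lambda = 0.0452
t = 317
lambda * t = 14.3284
R(t) = e^(-14.3284)
R(t) = 0.0

0.0


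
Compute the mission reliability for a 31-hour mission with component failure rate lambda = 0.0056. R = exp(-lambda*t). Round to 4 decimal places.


lambda = 0.0056
mission_time = 31
lambda * t = 0.0056 * 31 = 0.1736
R = exp(-0.1736)
R = 0.8406

0.8406


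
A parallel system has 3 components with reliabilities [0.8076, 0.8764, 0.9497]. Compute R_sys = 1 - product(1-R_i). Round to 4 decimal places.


Components: [0.8076, 0.8764, 0.9497]
(1 - 0.8076) = 0.1924, running product = 0.1924
(1 - 0.8764) = 0.1236, running product = 0.0238
(1 - 0.9497) = 0.0503, running product = 0.0012
Product of (1-R_i) = 0.0012
R_sys = 1 - 0.0012 = 0.9988

0.9988


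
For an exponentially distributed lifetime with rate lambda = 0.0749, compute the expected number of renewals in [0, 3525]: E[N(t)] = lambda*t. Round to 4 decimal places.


lambda = 0.0749
t = 3525
E[N(t)] = lambda * t
E[N(t)] = 0.0749 * 3525
E[N(t)] = 264.0225

264.0225


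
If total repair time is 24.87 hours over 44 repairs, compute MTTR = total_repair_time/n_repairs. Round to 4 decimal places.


total_repair_time = 24.87
n_repairs = 44
MTTR = 24.87 / 44
MTTR = 0.5652

0.5652


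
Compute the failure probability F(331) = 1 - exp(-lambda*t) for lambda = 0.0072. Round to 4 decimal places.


lambda = 0.0072, t = 331
lambda * t = 2.3832
exp(-2.3832) = 0.0923
F(t) = 1 - 0.0923
F(t) = 0.9077

0.9077


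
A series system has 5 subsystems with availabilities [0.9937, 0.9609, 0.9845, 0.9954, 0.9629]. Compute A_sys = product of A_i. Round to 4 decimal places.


Subsystems: [0.9937, 0.9609, 0.9845, 0.9954, 0.9629]
After subsystem 1 (A=0.9937): product = 0.9937
After subsystem 2 (A=0.9609): product = 0.9548
After subsystem 3 (A=0.9845): product = 0.94
After subsystem 4 (A=0.9954): product = 0.9357
After subsystem 5 (A=0.9629): product = 0.901
A_sys = 0.901

0.901


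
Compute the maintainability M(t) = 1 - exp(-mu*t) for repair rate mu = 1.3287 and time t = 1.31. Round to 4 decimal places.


mu = 1.3287, t = 1.31
mu * t = 1.3287 * 1.31 = 1.7406
exp(-1.7406) = 0.1754
M(t) = 1 - 0.1754
M(t) = 0.8246

0.8246


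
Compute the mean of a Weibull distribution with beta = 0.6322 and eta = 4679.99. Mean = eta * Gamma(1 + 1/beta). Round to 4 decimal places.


beta = 0.6322, eta = 4679.99
1/beta = 1.5818
1 + 1/beta = 2.5818
Gamma(2.5818) = 1.4103
Mean = 4679.99 * 1.4103
Mean = 6600.2008

6600.2008


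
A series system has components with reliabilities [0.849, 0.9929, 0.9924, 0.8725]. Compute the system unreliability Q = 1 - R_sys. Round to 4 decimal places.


Components: [0.849, 0.9929, 0.9924, 0.8725]
After component 1: product = 0.849
After component 2: product = 0.843
After component 3: product = 0.8366
After component 4: product = 0.7299
R_sys = 0.7299
Q = 1 - 0.7299 = 0.2701

0.2701


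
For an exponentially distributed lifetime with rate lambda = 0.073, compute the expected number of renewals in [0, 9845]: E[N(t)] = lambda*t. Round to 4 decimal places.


lambda = 0.073
t = 9845
E[N(t)] = lambda * t
E[N(t)] = 0.073 * 9845
E[N(t)] = 718.685

718.685


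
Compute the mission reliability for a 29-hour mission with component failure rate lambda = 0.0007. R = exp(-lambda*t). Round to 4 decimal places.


lambda = 0.0007
mission_time = 29
lambda * t = 0.0007 * 29 = 0.0203
R = exp(-0.0203)
R = 0.9799

0.9799


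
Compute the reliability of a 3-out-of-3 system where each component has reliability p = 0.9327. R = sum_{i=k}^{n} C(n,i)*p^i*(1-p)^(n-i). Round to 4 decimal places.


k = 3, n = 3, p = 0.9327
i=3: C(3,3)=1 * 0.9327^3 * 0.0673^0 = 0.8114
R = sum of terms = 0.8114

0.8114


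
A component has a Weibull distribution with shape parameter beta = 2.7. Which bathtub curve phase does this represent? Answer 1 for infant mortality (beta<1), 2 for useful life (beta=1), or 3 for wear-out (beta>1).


beta = 2.7
Compare beta to 1:
beta < 1 => infant mortality (phase 1)
beta = 1 => useful life (phase 2)
beta > 1 => wear-out (phase 3)
Since beta = 2.7, this is wear-out (increasing failure rate)
Phase = 3

3


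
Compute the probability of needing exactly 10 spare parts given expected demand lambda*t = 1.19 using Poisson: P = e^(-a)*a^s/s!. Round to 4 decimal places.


a = 1.19, s = 10
e^(-a) = e^(-1.19) = 0.3042
a^s = 1.19^10 = 5.6947
s! = 3628800
P = 0.3042 * 5.6947 / 3628800
P = 0.0

0.0


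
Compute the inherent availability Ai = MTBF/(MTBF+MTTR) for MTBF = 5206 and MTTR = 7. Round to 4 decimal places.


MTBF = 5206
MTTR = 7
MTBF + MTTR = 5213
Ai = 5206 / 5213
Ai = 0.9987

0.9987


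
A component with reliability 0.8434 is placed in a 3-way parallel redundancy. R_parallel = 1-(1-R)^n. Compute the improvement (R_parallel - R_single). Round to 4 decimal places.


R_single = 0.8434, n = 3
1 - R_single = 0.1566
(1 - R_single)^n = 0.1566^3 = 0.0038
R_parallel = 1 - 0.0038 = 0.9962
Improvement = 0.9962 - 0.8434
Improvement = 0.1528

0.1528


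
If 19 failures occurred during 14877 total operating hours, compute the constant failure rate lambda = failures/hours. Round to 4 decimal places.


failures = 19
total_hours = 14877
lambda = 19 / 14877
lambda = 0.0013

0.0013


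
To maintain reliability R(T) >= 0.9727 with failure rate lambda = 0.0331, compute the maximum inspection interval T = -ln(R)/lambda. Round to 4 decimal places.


R_target = 0.9727
lambda = 0.0331
-ln(0.9727) = 0.0277
T = 0.0277 / 0.0331
T = 0.8362

0.8362


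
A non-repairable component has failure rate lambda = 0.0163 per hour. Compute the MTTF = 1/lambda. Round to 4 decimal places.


lambda = 0.0163
MTTF = 1 / 0.0163
MTTF = 61.3497

61.3497


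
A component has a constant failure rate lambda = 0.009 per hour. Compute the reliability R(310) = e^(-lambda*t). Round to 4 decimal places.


lambda = 0.009
t = 310
lambda * t = 2.79
R(t) = e^(-2.79)
R(t) = 0.0614

0.0614


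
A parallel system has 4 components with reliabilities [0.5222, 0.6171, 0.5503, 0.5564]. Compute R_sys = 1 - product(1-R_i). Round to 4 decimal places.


Components: [0.5222, 0.6171, 0.5503, 0.5564]
(1 - 0.5222) = 0.4778, running product = 0.4778
(1 - 0.6171) = 0.3829, running product = 0.1829
(1 - 0.5503) = 0.4497, running product = 0.0823
(1 - 0.5564) = 0.4436, running product = 0.0365
Product of (1-R_i) = 0.0365
R_sys = 1 - 0.0365 = 0.9635

0.9635


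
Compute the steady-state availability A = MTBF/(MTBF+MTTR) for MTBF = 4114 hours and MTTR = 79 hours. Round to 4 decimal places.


MTBF = 4114
MTTR = 79
MTBF + MTTR = 4193
A = 4114 / 4193
A = 0.9812

0.9812


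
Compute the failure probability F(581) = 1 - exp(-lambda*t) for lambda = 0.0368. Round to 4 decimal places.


lambda = 0.0368, t = 581
lambda * t = 21.3808
exp(-21.3808) = 0.0
F(t) = 1 - 0.0
F(t) = 1.0

1.0


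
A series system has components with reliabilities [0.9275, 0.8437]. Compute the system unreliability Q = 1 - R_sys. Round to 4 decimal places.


Components: [0.9275, 0.8437]
After component 1: product = 0.9275
After component 2: product = 0.7825
R_sys = 0.7825
Q = 1 - 0.7825 = 0.2175

0.2175


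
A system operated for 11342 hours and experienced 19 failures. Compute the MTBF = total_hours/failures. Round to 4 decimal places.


total_hours = 11342
failures = 19
MTBF = 11342 / 19
MTBF = 596.9474

596.9474


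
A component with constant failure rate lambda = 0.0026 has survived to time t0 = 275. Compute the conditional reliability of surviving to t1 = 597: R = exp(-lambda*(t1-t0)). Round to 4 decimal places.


lambda = 0.0026
t0 = 275, t1 = 597
t1 - t0 = 322
lambda * (t1-t0) = 0.0026 * 322 = 0.8372
R = exp(-0.8372)
R = 0.4329

0.4329


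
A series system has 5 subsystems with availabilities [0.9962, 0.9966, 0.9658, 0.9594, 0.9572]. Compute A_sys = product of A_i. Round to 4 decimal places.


Subsystems: [0.9962, 0.9966, 0.9658, 0.9594, 0.9572]
After subsystem 1 (A=0.9962): product = 0.9962
After subsystem 2 (A=0.9966): product = 0.9928
After subsystem 3 (A=0.9658): product = 0.9589
After subsystem 4 (A=0.9594): product = 0.9199
After subsystem 5 (A=0.9572): product = 0.8806
A_sys = 0.8806

0.8806


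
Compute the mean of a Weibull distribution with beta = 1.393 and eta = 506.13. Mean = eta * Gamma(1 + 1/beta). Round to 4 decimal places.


beta = 1.393, eta = 506.13
1/beta = 0.7179
1 + 1/beta = 1.7179
Gamma(1.7179) = 0.9121
Mean = 506.13 * 0.9121
Mean = 461.6651

461.6651


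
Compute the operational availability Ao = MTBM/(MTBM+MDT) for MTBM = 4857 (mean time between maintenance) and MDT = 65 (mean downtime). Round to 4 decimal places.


MTBM = 4857
MDT = 65
MTBM + MDT = 4922
Ao = 4857 / 4922
Ao = 0.9868

0.9868


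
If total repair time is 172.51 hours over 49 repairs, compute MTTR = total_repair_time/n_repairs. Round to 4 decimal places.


total_repair_time = 172.51
n_repairs = 49
MTTR = 172.51 / 49
MTTR = 3.5206

3.5206


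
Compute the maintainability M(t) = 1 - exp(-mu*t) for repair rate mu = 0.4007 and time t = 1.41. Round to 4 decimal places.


mu = 0.4007, t = 1.41
mu * t = 0.4007 * 1.41 = 0.565
exp(-0.565) = 0.5684
M(t) = 1 - 0.5684
M(t) = 0.4316

0.4316


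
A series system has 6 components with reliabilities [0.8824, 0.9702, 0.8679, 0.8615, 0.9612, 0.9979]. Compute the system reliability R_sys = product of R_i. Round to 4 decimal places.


Components: [0.8824, 0.9702, 0.8679, 0.8615, 0.9612, 0.9979]
After component 1 (R=0.8824): product = 0.8824
After component 2 (R=0.9702): product = 0.8561
After component 3 (R=0.8679): product = 0.743
After component 4 (R=0.8615): product = 0.6401
After component 5 (R=0.9612): product = 0.6153
After component 6 (R=0.9979): product = 0.614
R_sys = 0.614

0.614


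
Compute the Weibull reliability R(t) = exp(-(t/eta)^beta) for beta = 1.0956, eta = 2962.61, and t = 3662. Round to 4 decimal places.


beta = 1.0956, eta = 2962.61, t = 3662
t/eta = 3662 / 2962.61 = 1.2361
(t/eta)^beta = 1.2361^1.0956 = 1.2614
R(t) = exp(-1.2614)
R(t) = 0.2833

0.2833


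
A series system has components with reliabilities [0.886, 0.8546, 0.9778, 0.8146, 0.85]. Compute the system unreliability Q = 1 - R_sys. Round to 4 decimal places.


Components: [0.886, 0.8546, 0.9778, 0.8146, 0.85]
After component 1: product = 0.886
After component 2: product = 0.7572
After component 3: product = 0.7404
After component 4: product = 0.6031
After component 5: product = 0.5126
R_sys = 0.5126
Q = 1 - 0.5126 = 0.4874

0.4874


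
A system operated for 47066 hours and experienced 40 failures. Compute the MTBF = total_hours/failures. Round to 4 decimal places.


total_hours = 47066
failures = 40
MTBF = 47066 / 40
MTBF = 1176.65

1176.65


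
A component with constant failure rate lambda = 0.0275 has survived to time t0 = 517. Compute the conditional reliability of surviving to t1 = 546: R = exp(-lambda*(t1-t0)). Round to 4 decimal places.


lambda = 0.0275
t0 = 517, t1 = 546
t1 - t0 = 29
lambda * (t1-t0) = 0.0275 * 29 = 0.7975
R = exp(-0.7975)
R = 0.4505

0.4505


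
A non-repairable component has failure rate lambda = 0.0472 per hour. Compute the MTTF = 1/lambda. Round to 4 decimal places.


lambda = 0.0472
MTTF = 1 / 0.0472
MTTF = 21.1864

21.1864


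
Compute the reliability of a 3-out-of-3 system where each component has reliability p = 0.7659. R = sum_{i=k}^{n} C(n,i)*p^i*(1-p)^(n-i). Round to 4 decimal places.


k = 3, n = 3, p = 0.7659
i=3: C(3,3)=1 * 0.7659^3 * 0.2341^0 = 0.4493
R = sum of terms = 0.4493

0.4493


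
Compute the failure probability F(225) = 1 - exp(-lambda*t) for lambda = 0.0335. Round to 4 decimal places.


lambda = 0.0335, t = 225
lambda * t = 7.5375
exp(-7.5375) = 0.0005
F(t) = 1 - 0.0005
F(t) = 0.9995

0.9995


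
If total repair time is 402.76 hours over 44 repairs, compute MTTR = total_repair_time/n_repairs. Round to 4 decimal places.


total_repair_time = 402.76
n_repairs = 44
MTTR = 402.76 / 44
MTTR = 9.1536

9.1536


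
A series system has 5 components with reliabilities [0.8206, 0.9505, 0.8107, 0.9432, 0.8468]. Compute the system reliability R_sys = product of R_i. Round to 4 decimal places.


Components: [0.8206, 0.9505, 0.8107, 0.9432, 0.8468]
After component 1 (R=0.8206): product = 0.8206
After component 2 (R=0.9505): product = 0.78
After component 3 (R=0.8107): product = 0.6323
After component 4 (R=0.9432): product = 0.5964
After component 5 (R=0.8468): product = 0.505
R_sys = 0.505

0.505


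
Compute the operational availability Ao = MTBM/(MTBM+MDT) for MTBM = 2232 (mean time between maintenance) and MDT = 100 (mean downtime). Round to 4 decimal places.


MTBM = 2232
MDT = 100
MTBM + MDT = 2332
Ao = 2232 / 2332
Ao = 0.9571

0.9571


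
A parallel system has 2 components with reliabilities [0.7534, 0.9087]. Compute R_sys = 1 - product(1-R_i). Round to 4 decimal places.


Components: [0.7534, 0.9087]
(1 - 0.7534) = 0.2466, running product = 0.2466
(1 - 0.9087) = 0.0913, running product = 0.0225
Product of (1-R_i) = 0.0225
R_sys = 1 - 0.0225 = 0.9775

0.9775


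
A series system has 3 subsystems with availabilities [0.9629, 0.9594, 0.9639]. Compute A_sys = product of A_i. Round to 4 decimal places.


Subsystems: [0.9629, 0.9594, 0.9639]
After subsystem 1 (A=0.9629): product = 0.9629
After subsystem 2 (A=0.9594): product = 0.9238
After subsystem 3 (A=0.9639): product = 0.8905
A_sys = 0.8905

0.8905


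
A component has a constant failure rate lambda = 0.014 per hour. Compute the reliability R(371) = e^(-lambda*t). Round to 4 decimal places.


lambda = 0.014
t = 371
lambda * t = 5.194
R(t) = e^(-5.194)
R(t) = 0.0055

0.0055


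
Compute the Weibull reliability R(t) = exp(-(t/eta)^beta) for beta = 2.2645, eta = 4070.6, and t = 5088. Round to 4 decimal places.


beta = 2.2645, eta = 4070.6, t = 5088
t/eta = 5088 / 4070.6 = 1.2499
(t/eta)^beta = 1.2499^2.2645 = 1.6573
R(t) = exp(-1.6573)
R(t) = 0.1907

0.1907


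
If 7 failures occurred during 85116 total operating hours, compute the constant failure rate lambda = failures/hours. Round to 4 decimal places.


failures = 7
total_hours = 85116
lambda = 7 / 85116
lambda = 0.0001

0.0001


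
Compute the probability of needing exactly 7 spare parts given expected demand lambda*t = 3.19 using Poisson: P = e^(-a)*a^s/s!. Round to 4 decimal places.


a = 3.19, s = 7
e^(-a) = e^(-3.19) = 0.0412
a^s = 3.19^7 = 3361.5129
s! = 5040
P = 0.0412 * 3361.5129 / 5040
P = 0.0275

0.0275


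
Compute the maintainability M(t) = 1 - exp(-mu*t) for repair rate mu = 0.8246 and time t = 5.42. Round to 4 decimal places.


mu = 0.8246, t = 5.42
mu * t = 0.8246 * 5.42 = 4.4693
exp(-4.4693) = 0.0115
M(t) = 1 - 0.0115
M(t) = 0.9885

0.9885


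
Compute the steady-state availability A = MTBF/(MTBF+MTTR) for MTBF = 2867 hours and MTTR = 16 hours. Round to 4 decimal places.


MTBF = 2867
MTTR = 16
MTBF + MTTR = 2883
A = 2867 / 2883
A = 0.9945

0.9945


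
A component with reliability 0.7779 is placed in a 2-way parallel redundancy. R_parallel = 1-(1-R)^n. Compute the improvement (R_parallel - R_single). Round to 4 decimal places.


R_single = 0.7779, n = 2
1 - R_single = 0.2221
(1 - R_single)^n = 0.2221^2 = 0.0493
R_parallel = 1 - 0.0493 = 0.9507
Improvement = 0.9507 - 0.7779
Improvement = 0.1728

0.1728


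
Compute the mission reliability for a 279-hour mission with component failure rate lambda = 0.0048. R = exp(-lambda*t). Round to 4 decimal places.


lambda = 0.0048
mission_time = 279
lambda * t = 0.0048 * 279 = 1.3392
R = exp(-1.3392)
R = 0.2621

0.2621


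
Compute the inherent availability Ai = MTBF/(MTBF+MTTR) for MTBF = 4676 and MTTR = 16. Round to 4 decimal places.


MTBF = 4676
MTTR = 16
MTBF + MTTR = 4692
Ai = 4676 / 4692
Ai = 0.9966

0.9966


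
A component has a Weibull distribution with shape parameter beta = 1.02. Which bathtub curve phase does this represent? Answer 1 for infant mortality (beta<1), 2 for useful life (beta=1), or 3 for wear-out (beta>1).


beta = 1.02
Compare beta to 1:
beta < 1 => infant mortality (phase 1)
beta = 1 => useful life (phase 2)
beta > 1 => wear-out (phase 3)
Since beta = 1.02, this is wear-out (increasing failure rate)
Phase = 3

3


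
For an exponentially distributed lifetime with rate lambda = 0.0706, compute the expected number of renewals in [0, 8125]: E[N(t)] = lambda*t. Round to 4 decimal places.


lambda = 0.0706
t = 8125
E[N(t)] = lambda * t
E[N(t)] = 0.0706 * 8125
E[N(t)] = 573.625

573.625


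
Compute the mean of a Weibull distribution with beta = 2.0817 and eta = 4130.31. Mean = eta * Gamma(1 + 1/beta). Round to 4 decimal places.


beta = 2.0817, eta = 4130.31
1/beta = 0.4804
1 + 1/beta = 1.4804
Gamma(1.4804) = 0.8858
Mean = 4130.31 * 0.8858
Mean = 3658.4341

3658.4341


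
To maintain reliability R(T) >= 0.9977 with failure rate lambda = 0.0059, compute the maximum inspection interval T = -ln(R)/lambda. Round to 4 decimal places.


R_target = 0.9977
lambda = 0.0059
-ln(0.9977) = 0.0023
T = 0.0023 / 0.0059
T = 0.3903

0.3903


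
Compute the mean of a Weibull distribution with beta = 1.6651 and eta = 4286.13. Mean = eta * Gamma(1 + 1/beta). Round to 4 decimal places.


beta = 1.6651, eta = 4286.13
1/beta = 0.6006
1 + 1/beta = 1.6006
Gamma(1.6006) = 0.8936
Mean = 4286.13 * 0.8936
Mean = 3829.996

3829.996


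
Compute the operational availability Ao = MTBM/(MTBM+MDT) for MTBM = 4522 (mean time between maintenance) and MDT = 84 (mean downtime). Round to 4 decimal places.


MTBM = 4522
MDT = 84
MTBM + MDT = 4606
Ao = 4522 / 4606
Ao = 0.9818

0.9818


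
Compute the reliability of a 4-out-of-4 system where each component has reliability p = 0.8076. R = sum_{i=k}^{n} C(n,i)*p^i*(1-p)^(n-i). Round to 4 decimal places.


k = 4, n = 4, p = 0.8076
i=4: C(4,4)=1 * 0.8076^4 * 0.1924^0 = 0.4254
R = sum of terms = 0.4254

0.4254


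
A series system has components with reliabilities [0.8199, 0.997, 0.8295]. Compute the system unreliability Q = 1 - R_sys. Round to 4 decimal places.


Components: [0.8199, 0.997, 0.8295]
After component 1: product = 0.8199
After component 2: product = 0.8174
After component 3: product = 0.6781
R_sys = 0.6781
Q = 1 - 0.6781 = 0.3219

0.3219


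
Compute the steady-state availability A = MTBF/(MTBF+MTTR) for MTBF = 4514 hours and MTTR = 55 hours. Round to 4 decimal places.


MTBF = 4514
MTTR = 55
MTBF + MTTR = 4569
A = 4514 / 4569
A = 0.988

0.988


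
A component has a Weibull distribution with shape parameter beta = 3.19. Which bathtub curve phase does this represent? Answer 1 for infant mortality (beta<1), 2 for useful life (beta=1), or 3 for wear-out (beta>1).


beta = 3.19
Compare beta to 1:
beta < 1 => infant mortality (phase 1)
beta = 1 => useful life (phase 2)
beta > 1 => wear-out (phase 3)
Since beta = 3.19, this is wear-out (increasing failure rate)
Phase = 3

3


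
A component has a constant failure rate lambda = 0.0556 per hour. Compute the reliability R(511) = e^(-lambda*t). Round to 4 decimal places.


lambda = 0.0556
t = 511
lambda * t = 28.4116
R(t) = e^(-28.4116)
R(t) = 0.0

0.0


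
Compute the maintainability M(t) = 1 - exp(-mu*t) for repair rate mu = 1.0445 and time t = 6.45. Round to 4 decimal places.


mu = 1.0445, t = 6.45
mu * t = 1.0445 * 6.45 = 6.737
exp(-6.737) = 0.0012
M(t) = 1 - 0.0012
M(t) = 0.9988

0.9988


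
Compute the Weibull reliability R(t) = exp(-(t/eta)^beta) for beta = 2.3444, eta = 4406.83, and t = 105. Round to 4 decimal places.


beta = 2.3444, eta = 4406.83, t = 105
t/eta = 105 / 4406.83 = 0.0238
(t/eta)^beta = 0.0238^2.3444 = 0.0002
R(t) = exp(-0.0002)
R(t) = 0.9998

0.9998


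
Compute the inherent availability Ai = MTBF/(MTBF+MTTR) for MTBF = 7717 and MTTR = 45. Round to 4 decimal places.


MTBF = 7717
MTTR = 45
MTBF + MTTR = 7762
Ai = 7717 / 7762
Ai = 0.9942

0.9942


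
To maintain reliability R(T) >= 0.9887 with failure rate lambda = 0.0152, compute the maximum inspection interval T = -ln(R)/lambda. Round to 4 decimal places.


R_target = 0.9887
lambda = 0.0152
-ln(0.9887) = 0.0114
T = 0.0114 / 0.0152
T = 0.7477

0.7477


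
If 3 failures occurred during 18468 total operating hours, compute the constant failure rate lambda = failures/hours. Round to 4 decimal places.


failures = 3
total_hours = 18468
lambda = 3 / 18468
lambda = 0.0002

0.0002


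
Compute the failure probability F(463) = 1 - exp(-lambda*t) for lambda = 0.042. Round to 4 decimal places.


lambda = 0.042, t = 463
lambda * t = 19.446
exp(-19.446) = 0.0
F(t) = 1 - 0.0
F(t) = 1.0

1.0


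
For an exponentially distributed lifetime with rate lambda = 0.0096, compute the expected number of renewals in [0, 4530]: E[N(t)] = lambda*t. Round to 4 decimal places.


lambda = 0.0096
t = 4530
E[N(t)] = lambda * t
E[N(t)] = 0.0096 * 4530
E[N(t)] = 43.488

43.488


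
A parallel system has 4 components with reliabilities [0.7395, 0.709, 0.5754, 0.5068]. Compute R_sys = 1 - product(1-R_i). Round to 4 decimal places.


Components: [0.7395, 0.709, 0.5754, 0.5068]
(1 - 0.7395) = 0.2605, running product = 0.2605
(1 - 0.709) = 0.291, running product = 0.0758
(1 - 0.5754) = 0.4246, running product = 0.0322
(1 - 0.5068) = 0.4932, running product = 0.0159
Product of (1-R_i) = 0.0159
R_sys = 1 - 0.0159 = 0.9841

0.9841


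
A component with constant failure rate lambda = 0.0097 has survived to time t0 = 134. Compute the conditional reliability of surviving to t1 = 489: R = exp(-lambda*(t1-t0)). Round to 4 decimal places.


lambda = 0.0097
t0 = 134, t1 = 489
t1 - t0 = 355
lambda * (t1-t0) = 0.0097 * 355 = 3.4435
R = exp(-3.4435)
R = 0.032

0.032


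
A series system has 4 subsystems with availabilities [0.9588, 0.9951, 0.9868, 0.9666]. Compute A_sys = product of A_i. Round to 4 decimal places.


Subsystems: [0.9588, 0.9951, 0.9868, 0.9666]
After subsystem 1 (A=0.9588): product = 0.9588
After subsystem 2 (A=0.9951): product = 0.9541
After subsystem 3 (A=0.9868): product = 0.9415
After subsystem 4 (A=0.9666): product = 0.9101
A_sys = 0.9101

0.9101


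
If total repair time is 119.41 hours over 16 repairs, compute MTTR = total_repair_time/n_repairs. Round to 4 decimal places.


total_repair_time = 119.41
n_repairs = 16
MTTR = 119.41 / 16
MTTR = 7.4631

7.4631


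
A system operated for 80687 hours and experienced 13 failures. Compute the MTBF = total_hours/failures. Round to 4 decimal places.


total_hours = 80687
failures = 13
MTBF = 80687 / 13
MTBF = 6206.6923

6206.6923


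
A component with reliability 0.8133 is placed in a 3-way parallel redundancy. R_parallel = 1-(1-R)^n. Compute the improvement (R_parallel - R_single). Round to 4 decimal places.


R_single = 0.8133, n = 3
1 - R_single = 0.1867
(1 - R_single)^n = 0.1867^3 = 0.0065
R_parallel = 1 - 0.0065 = 0.9935
Improvement = 0.9935 - 0.8133
Improvement = 0.1802

0.1802


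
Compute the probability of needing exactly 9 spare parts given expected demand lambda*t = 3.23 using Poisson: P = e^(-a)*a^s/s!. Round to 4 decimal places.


a = 3.23, s = 9
e^(-a) = e^(-3.23) = 0.0396
a^s = 3.23^9 = 38266.8489
s! = 362880
P = 0.0396 * 38266.8489 / 362880
P = 0.0042

0.0042


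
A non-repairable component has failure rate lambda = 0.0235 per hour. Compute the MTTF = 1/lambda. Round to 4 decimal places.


lambda = 0.0235
MTTF = 1 / 0.0235
MTTF = 42.5532

42.5532


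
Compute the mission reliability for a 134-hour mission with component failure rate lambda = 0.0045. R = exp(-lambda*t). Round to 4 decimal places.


lambda = 0.0045
mission_time = 134
lambda * t = 0.0045 * 134 = 0.603
R = exp(-0.603)
R = 0.5472

0.5472


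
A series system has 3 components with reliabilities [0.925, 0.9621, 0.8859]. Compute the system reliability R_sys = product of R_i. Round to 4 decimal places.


Components: [0.925, 0.9621, 0.8859]
After component 1 (R=0.925): product = 0.925
After component 2 (R=0.9621): product = 0.8899
After component 3 (R=0.8859): product = 0.7884
R_sys = 0.7884

0.7884


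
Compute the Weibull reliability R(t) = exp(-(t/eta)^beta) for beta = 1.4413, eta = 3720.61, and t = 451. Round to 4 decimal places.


beta = 1.4413, eta = 3720.61, t = 451
t/eta = 451 / 3720.61 = 0.1212
(t/eta)^beta = 0.1212^1.4413 = 0.0478
R(t) = exp(-0.0478)
R(t) = 0.9534

0.9534


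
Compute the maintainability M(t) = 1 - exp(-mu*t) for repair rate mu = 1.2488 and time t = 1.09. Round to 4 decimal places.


mu = 1.2488, t = 1.09
mu * t = 1.2488 * 1.09 = 1.3612
exp(-1.3612) = 0.2564
M(t) = 1 - 0.2564
M(t) = 0.7436

0.7436
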